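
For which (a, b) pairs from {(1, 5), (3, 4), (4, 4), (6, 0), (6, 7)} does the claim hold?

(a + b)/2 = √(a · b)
Testing each pair:
(1, 5): LHS = 3, RHS = √(5) ≈ 2.236 → fails
(3, 4): LHS = 7/2, RHS = 2·√(3) ≈ 3.464 → fails
(4, 4): LHS = 4, RHS = 4 → holds
(6, 0): LHS = 3, RHS = 0 → fails
(6, 7): LHS = 13/2, RHS = √(42) ≈ 6.481 → fails

1 of 5 pairs satisfies the claim.

Answer: (4, 4)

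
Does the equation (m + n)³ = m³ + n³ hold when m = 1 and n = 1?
Fails

Substituting m = 1, n = 1:

LHS = (1 + 1)³ = 8
RHS = 1³ + 1³ = 2

LHS ≠ RHS, so the equation does not hold at this point.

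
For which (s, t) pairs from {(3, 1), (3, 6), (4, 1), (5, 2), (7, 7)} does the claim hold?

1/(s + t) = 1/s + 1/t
Testing each pair:
(3, 1): LHS = 1/4, RHS = 4/3 → fails
(3, 6): LHS = 1/9, RHS = 1/2 → fails
(4, 1): LHS = 1/5, RHS = 5/4 → fails
(5, 2): LHS = 1/7, RHS = 7/10 → fails
(7, 7): LHS = 1/14, RHS = 2/7 → fails

No pair satisfies the claim.

Answer: None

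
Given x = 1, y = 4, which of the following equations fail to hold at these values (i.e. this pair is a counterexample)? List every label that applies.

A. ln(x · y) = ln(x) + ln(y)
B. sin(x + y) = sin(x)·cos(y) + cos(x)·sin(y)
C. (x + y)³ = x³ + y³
C

Evaluating each claim at the given values:
A. LHS = ln(4) ≈ 1.386, RHS = ln(4) ≈ 1.386 → holds here (LHS = RHS)
B. LHS = sin(5) ≈ -0.9589, RHS = sin(1)·cos(4) + sin(4)·cos(1) ≈ -0.9589 → holds here (LHS = RHS)
C. LHS = 125, RHS = 65 → fails here (LHS ≠ RHS)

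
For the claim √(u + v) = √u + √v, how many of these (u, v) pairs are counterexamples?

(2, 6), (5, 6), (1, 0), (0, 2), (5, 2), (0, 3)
Testing each pair:
(2, 6): LHS = 2·√(2) ≈ 2.828, RHS = √(2) + √(6) ≈ 3.864 → counterexample
(5, 6): LHS = √(11) ≈ 3.317, RHS = √(5) + √(6) ≈ 4.686 → counterexample
(1, 0): LHS = 1, RHS = 1 → satisfies claim
(0, 2): LHS = √(2) ≈ 1.414, RHS = √(2) ≈ 1.414 → satisfies claim
(5, 2): LHS = √(7) ≈ 2.646, RHS = √(2) + √(5) ≈ 3.65 → counterexample
(0, 3): LHS = √(3) ≈ 1.732, RHS = √(3) ≈ 1.732 → satisfies claim

That makes 3 counterexamples.

Answer: 3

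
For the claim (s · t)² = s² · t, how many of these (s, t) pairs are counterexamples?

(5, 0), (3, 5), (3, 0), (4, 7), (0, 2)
Testing each pair:
(5, 0): LHS = 0, RHS = 0 → satisfies claim
(3, 5): LHS = 225, RHS = 45 → counterexample
(3, 0): LHS = 0, RHS = 0 → satisfies claim
(4, 7): LHS = 784, RHS = 112 → counterexample
(0, 2): LHS = 0, RHS = 0 → satisfies claim

That makes 2 counterexamples.

Answer: 2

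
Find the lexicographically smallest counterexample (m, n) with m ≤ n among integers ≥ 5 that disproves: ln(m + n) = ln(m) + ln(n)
(m, n) = (5, 5)

Substituting (5, 5) into the claim:
LHS = ln(5 + 5) = ln(10) ≈ 2.303
RHS = ln(5) + ln(5) = 2·ln(5) ≈ 3.219

Since LHS ≠ RHS, this pair disproves the claim, and no lexicographically smaller pair (m ≤ n, integers ≥ 5) does.

For instance (7, 11) is also a counterexample (LHS = ln(18) ≈ 2.89, RHS = ln(7) + ln(11) ≈ 4.344), but it's lexicographically larger.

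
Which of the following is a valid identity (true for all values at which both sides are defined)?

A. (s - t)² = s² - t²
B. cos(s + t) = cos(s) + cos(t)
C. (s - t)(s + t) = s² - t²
C

A: fails at (4, 5) — LHS = 1, RHS = -9.
B: fails at (4, 6) — LHS = cos(10) ≈ -0.8391, RHS = cos(4) + cos(6) ≈ 0.3065.
C: holds — e.g. at (1, 4), both sides equal -15.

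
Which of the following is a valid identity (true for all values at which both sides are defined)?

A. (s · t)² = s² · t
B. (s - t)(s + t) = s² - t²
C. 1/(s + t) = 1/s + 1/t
B

A: fails at (2, 3) — LHS = 36, RHS = 12.
B: holds — e.g. at (2, 4), both sides equal -12.
C: fails at (1, 3) — LHS = 1/4, RHS = 4/3.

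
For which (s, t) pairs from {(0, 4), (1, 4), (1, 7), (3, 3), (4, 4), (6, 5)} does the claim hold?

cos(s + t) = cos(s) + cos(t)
Testing each pair:
(0, 4): LHS = cos(4) ≈ -0.6536, RHS = cos(4) + 1 ≈ 0.3464 → fails
(1, 4): LHS = cos(5) ≈ 0.2837, RHS = cos(4) + cos(1) ≈ -0.1133 → fails
(1, 7): LHS = cos(8) ≈ -0.1455, RHS = cos(1) + cos(7) ≈ 1.294 → fails
(3, 3): LHS = cos(6) ≈ 0.9602, RHS = 2·cos(3) ≈ -1.98 → fails
(4, 4): LHS = cos(8) ≈ -0.1455, RHS = 2·cos(4) ≈ -1.307 → fails
(6, 5): LHS = cos(11) ≈ 0.004426, RHS = cos(5) + cos(6) ≈ 1.244 → fails

No pair satisfies the claim.

Answer: None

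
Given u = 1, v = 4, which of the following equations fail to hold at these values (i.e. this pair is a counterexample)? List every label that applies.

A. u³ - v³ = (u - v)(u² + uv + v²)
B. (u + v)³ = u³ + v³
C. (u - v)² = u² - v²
Evaluating each claim at the given values:
A. LHS = -63, RHS = -63 → holds here (LHS = RHS)
B. LHS = 125, RHS = 65 → fails here (LHS ≠ RHS)
C. LHS = 9, RHS = -15 → fails here (LHS ≠ RHS)

Answer: B, C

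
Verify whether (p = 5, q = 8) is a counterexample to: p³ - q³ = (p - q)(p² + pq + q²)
Substituting p = 5, q = 8:
LHS = 5³ - 8³ = -387
RHS = (5 - 8)(5² + 5·8 + 8²) = -387

The sides agree, so this pair does not disprove the claim.

Answer: No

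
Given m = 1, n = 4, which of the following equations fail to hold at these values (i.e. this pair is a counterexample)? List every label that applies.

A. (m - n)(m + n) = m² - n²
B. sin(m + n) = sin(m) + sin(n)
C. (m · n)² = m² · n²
B

Evaluating each claim at the given values:
A. LHS = -15, RHS = -15 → holds here (LHS = RHS)
B. LHS = sin(5) ≈ -0.9589, RHS = sin(4) + sin(1) ≈ 0.08467 → fails here (LHS ≠ RHS)
C. LHS = 16, RHS = 16 → holds here (LHS = RHS)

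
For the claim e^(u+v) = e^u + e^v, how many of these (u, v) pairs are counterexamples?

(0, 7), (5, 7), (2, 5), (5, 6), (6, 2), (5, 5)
Testing each pair:
(0, 7): LHS = e^7 ≈ 1097, RHS = 1 + e^7 ≈ 1098 → counterexample
(5, 7): LHS = e^12 ≈ 162754.8, RHS = e^5 + e^7 ≈ 1245 → counterexample
(2, 5): LHS = e^7 ≈ 1097, RHS = e^2 + e^5 ≈ 155.8 → counterexample
(5, 6): LHS = e^11 ≈ 59874.1, RHS = e^5 + e^6 ≈ 551.8 → counterexample
(6, 2): LHS = e^8 ≈ 2981, RHS = e^2 + e^6 ≈ 410.8 → counterexample
(5, 5): LHS = e^10 ≈ 22026.5, RHS = 2·e^5 ≈ 296.8 → counterexample

That makes 6 counterexamples.

Answer: 6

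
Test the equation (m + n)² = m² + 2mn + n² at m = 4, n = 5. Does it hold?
Substituting m = 4, n = 5:

LHS = (4 + 5)² = 81
RHS = 4² + 2·4·5 + 5² = 81

LHS = RHS, so the equation holds at this point.

Answer: Holds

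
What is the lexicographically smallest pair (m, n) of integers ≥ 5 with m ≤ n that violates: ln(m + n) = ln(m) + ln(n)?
Substituting (5, 5) into the claim:
LHS = ln(5 + 5) = ln(10) ≈ 2.303
RHS = ln(5) + ln(5) = 2·ln(5) ≈ 3.219

Since LHS ≠ RHS, this pair disproves the claim, and no lexicographically smaller pair (m ≤ n, integers ≥ 5) does.

For instance (5, 6) is also a counterexample (LHS = ln(11) ≈ 2.398, RHS = ln(5) + ln(6) ≈ 3.401), but it's lexicographically larger.

Answer: (m, n) = (5, 5)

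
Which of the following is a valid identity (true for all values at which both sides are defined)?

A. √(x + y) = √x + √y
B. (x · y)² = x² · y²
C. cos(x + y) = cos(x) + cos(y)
A: fails at (1, 4) — LHS = √(5) ≈ 2.236, RHS = 3.
B: holds — e.g. at (5, 5), both sides equal 625.
C: fails at (2, 4) — LHS = cos(6) ≈ 0.9602, RHS = cos(4) + cos(2) ≈ -1.07.

Answer: B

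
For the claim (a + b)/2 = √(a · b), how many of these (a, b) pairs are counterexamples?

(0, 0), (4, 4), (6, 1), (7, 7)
Testing each pair:
(0, 0): LHS = 0, RHS = 0 → satisfies claim
(4, 4): LHS = 4, RHS = 4 → satisfies claim
(6, 1): LHS = 7/2, RHS = √(6) ≈ 2.449 → counterexample
(7, 7): LHS = 7, RHS = 7 → satisfies claim

That makes 1 counterexample.

Answer: 1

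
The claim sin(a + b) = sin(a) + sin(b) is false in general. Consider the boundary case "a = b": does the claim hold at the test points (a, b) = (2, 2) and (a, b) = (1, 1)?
No, fails at both test points

At (2, 2): LHS = sin(4) ≈ -0.7568 ≠ RHS = 2·sin(2) ≈ 1.819
At (1, 1): LHS = sin(2) ≈ 0.9093 ≠ RHS = 2·sin(1) ≈ 1.683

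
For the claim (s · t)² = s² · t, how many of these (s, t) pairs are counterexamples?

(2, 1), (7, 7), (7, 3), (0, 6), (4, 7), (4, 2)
4

Testing each pair:
(2, 1): LHS = 4, RHS = 4 → satisfies claim
(7, 7): LHS = 2401, RHS = 343 → counterexample
(7, 3): LHS = 441, RHS = 147 → counterexample
(0, 6): LHS = 0, RHS = 0 → satisfies claim
(4, 7): LHS = 784, RHS = 112 → counterexample
(4, 2): LHS = 64, RHS = 32 → counterexample

That makes 4 counterexamples.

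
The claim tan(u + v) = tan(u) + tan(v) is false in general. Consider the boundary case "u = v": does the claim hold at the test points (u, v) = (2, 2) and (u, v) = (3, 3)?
No, fails at both test points

At (2, 2): LHS = tan(4) ≈ 1.158 ≠ RHS = 2·tan(2) ≈ -4.37
At (3, 3): LHS = tan(6) ≈ -0.291 ≠ RHS = 2·tan(3) ≈ -0.2851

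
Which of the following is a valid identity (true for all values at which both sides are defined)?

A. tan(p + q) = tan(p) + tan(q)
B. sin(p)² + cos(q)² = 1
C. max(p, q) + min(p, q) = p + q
C

A: fails at (1, 4) — LHS = tan(5) ≈ -3.381, RHS = tan(4) + tan(1) ≈ 2.715.
B: fails at (4, 6) — LHS = sin(4)² + cos(6)² ≈ 1.495, RHS = 1.
C: holds — e.g. at (2, 5), both sides equal 7.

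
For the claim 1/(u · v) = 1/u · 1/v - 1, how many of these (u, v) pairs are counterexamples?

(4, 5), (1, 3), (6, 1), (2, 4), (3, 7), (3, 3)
Testing each pair:
(4, 5): LHS = 1/20, RHS = -19/20 → counterexample
(1, 3): LHS = 1/3, RHS = -2/3 → counterexample
(6, 1): LHS = 1/6, RHS = -5/6 → counterexample
(2, 4): LHS = 1/8, RHS = -7/8 → counterexample
(3, 7): LHS = 1/21, RHS = -20/21 → counterexample
(3, 3): LHS = 1/9, RHS = -8/9 → counterexample

That makes 6 counterexamples.

Answer: 6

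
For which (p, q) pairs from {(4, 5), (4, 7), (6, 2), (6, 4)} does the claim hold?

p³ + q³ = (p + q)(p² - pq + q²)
Testing each pair:
(4, 5): LHS = 189, RHS = 189 → holds
(4, 7): LHS = 407, RHS = 407 → holds
(6, 2): LHS = 224, RHS = 224 → holds
(6, 4): LHS = 280, RHS = 280 → holds

Every pair satisfies the claim.

Answer: All pairs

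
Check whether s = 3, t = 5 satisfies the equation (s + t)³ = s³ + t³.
Substituting s = 3, t = 5:

LHS = (3 + 5)³ = 512
RHS = 3³ + 5³ = 152

LHS ≠ RHS, so the equation does not hold at this point.

Answer: Fails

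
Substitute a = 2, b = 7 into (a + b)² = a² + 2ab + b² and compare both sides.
LHS = (2 + 7)² = 81
RHS = 2² + 2·2·7 + 7² = 81

LHS = RHS: the two sides agree.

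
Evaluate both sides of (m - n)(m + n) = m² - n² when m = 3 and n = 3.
LHS = (3 - 3)(3 + 3) = 0
RHS = 3² - 3² = 0

LHS = RHS: the two sides agree.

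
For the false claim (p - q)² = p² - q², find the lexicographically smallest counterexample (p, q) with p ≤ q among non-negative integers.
(p, q) = (0, 1)

At (0, 0): both sides equal 0, so it holds there.

Substituting (0, 1) into the claim:
LHS = (0 - 1)² = 1
RHS = 0² - 1² = -1

Since LHS ≠ RHS, this pair disproves the claim, and no lexicographically smaller pair (p ≤ q, non-negative integers) does.

For instance (3, 5) is also a counterexample (LHS = 4, RHS = -16), but it's lexicographically larger.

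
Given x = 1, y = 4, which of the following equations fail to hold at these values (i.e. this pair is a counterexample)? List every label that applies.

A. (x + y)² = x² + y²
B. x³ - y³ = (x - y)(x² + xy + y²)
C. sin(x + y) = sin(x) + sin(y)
Evaluating each claim at the given values:
A. LHS = 25, RHS = 17 → fails here (LHS ≠ RHS)
B. LHS = -63, RHS = -63 → holds here (LHS = RHS)
C. LHS = sin(5) ≈ -0.9589, RHS = sin(4) + sin(1) ≈ 0.08467 → fails here (LHS ≠ RHS)

Answer: A, C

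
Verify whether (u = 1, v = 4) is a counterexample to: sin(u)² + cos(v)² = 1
Substituting u = 1, v = 4:
LHS = sin(1)² + cos(4)² ≈ 1.135
RHS = 1

Since LHS ≠ RHS, this pair disproves the claim.

Answer: Yes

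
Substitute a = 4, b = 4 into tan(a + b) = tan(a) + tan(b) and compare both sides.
LHS = tan(4 + 4) = tan(8) ≈ -6.8
RHS = tan(4) + tan(4) = 2·tan(4) ≈ 2.316

LHS ≠ RHS (they differ by about 9.115), so the equation does not hold here.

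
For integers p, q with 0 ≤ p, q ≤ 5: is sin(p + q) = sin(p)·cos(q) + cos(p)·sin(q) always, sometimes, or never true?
The identity holds for every pair in the range. For instance at (p, q) = (2, 3): both sides equal sin(5) ≈ -0.9589.

Answer: Always true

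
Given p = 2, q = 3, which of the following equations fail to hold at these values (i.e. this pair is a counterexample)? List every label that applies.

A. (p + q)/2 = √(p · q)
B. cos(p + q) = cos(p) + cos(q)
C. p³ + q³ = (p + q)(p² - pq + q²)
Evaluating each claim at the given values:
A. LHS = 5/2, RHS = √(6) ≈ 2.449 → fails here (LHS ≠ RHS)
B. LHS = cos(5) ≈ 0.2837, RHS = cos(3) + cos(2) ≈ -1.406 → fails here (LHS ≠ RHS)
C. LHS = 35, RHS = 35 → holds here (LHS = RHS)

Answer: A, B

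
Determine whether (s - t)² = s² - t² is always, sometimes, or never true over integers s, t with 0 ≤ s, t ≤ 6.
Sometimes true

It holds at (s, t) = (1, 0) (both sides equal 1), but fails at (s, t) = (6, 2) (LHS = 16, RHS = 32).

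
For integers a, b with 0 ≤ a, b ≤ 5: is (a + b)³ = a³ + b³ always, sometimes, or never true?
Sometimes true

It holds at (a, b) = (0, 1) (both sides equal 1), but fails at (a, b) = (1, 5) (LHS = 216, RHS = 126).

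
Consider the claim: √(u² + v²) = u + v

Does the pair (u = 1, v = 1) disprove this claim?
Yes

Substituting u = 1, v = 1:
LHS = √(1² + 1²) = √(2) ≈ 1.414
RHS = 1 + 1 = 2

Since LHS ≠ RHS, this pair disproves the claim.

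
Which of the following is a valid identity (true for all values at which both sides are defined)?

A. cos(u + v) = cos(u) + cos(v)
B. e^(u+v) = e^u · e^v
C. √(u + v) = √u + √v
B

A: fails at (1, 5) — LHS = cos(6) ≈ 0.9602, RHS = cos(5) + cos(1) ≈ 0.824.
B: holds — e.g. at (1, 4), both sides equal e^5 ≈ 148.4.
C: fails at (2, 4) — LHS = √(6) ≈ 2.449, RHS = √(2) + 2 ≈ 3.414.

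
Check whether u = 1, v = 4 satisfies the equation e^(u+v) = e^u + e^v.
Fails

Substituting u = 1, v = 4:

LHS = e^(1+4) = e^5 ≈ 148.4
RHS = e^1 + e^4 = e + e^4 ≈ 57.32

LHS ≠ RHS, so the equation does not hold at this point.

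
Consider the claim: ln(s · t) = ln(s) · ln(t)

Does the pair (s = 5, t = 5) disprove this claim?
Yes

Substituting s = 5, t = 5:
LHS = ln(5 · 5) = ln(25) ≈ 3.219
RHS = ln(5) · ln(5) = ln(5)² ≈ 2.59

Since LHS ≠ RHS, this pair disproves the claim.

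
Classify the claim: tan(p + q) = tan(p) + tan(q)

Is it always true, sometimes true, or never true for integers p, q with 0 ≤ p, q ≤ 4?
Sometimes true

It holds at (p, q) = (0, 4) (both sides equal tan(4) ≈ 1.158), but fails at (p, q) = (3, 4) (LHS = tan(7) ≈ 0.8714, RHS = tan(3) + tan(4) ≈ 1.015).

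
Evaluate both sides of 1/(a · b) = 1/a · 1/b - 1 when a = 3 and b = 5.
LHS = 1/(3 · 5) = 1/15
RHS = 1/3 · 1/5 - 1 = -14/15

LHS ≠ RHS, so the equation does not hold here.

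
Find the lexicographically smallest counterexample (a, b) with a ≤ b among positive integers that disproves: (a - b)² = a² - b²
(a, b) = (1, 2)

Substituting (1, 2) into the claim:
LHS = (1 - 2)² = 1
RHS = 1² - 2² = -3

Since LHS ≠ RHS, this pair disproves the claim, and no lexicographically smaller pair (a ≤ b, positive integers) does.

For instance (2, 4) is also a counterexample (LHS = 4, RHS = -12), but it's lexicographically larger.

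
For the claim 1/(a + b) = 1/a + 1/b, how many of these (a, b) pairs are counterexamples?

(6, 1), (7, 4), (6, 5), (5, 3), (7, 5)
Testing each pair:
(6, 1): LHS = 1/7, RHS = 7/6 → counterexample
(7, 4): LHS = 1/11, RHS = 11/28 → counterexample
(6, 5): LHS = 1/11, RHS = 11/30 → counterexample
(5, 3): LHS = 1/8, RHS = 8/15 → counterexample
(7, 5): LHS = 1/12, RHS = 12/35 → counterexample

That makes 5 counterexamples.

Answer: 5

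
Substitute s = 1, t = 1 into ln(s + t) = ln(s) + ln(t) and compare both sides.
LHS = ln(1 + 1) = ln(2) ≈ 0.6931
RHS = ln(1) + ln(1) = 0

LHS ≠ RHS (they differ by about 0.6931), so the equation does not hold here.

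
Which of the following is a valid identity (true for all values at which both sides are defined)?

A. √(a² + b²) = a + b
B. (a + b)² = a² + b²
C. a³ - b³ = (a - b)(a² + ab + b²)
C

A: fails at (3, 7) — LHS = √(58) ≈ 7.616, RHS = 10.
B: fails at (4, 4) — LHS = 64, RHS = 32.
C: holds — e.g. at (1, 2), both sides equal -7.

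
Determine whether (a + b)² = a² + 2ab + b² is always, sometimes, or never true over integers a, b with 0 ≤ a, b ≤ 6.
The identity holds for every pair in the range. For instance at (a, b) = (6, 5): both sides equal 121.

Answer: Always true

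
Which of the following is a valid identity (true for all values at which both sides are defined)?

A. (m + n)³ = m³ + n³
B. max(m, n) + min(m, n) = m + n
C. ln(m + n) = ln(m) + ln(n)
A: fails at (3, 4) — LHS = 343, RHS = 91.
B: holds — e.g. at (5, 8), both sides equal 13.
C: fails at (3, 5) — LHS = ln(8) ≈ 2.079, RHS = ln(3) + ln(5) ≈ 2.708.

Answer: B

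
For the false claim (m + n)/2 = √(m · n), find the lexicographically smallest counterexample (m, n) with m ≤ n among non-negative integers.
Substituting (0, 1) into the claim:
LHS = (0 + 1)/2 = 1/2
RHS = √(0 · 1) = 0

Since LHS ≠ RHS, this pair disproves the claim, and no lexicographically smaller pair (m ≤ n, non-negative integers) does.

For instance (5, 6) is also a counterexample (LHS = 11/2, RHS = √(30) ≈ 5.477), but it's lexicographically larger.

Answer: (m, n) = (0, 1)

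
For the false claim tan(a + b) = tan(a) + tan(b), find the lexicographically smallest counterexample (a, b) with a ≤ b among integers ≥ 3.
(a, b) = (3, 3)

Substituting (3, 3) into the claim:
LHS = tan(3 + 3) = tan(6) ≈ -0.291
RHS = tan(3) + tan(3) = 2·tan(3) ≈ -0.2851

Since LHS ≠ RHS, this pair disproves the claim, and no lexicographically smaller pair (a ≤ b, integers ≥ 3) does.

For instance (5, 6) is also a counterexample (LHS = tan(11) ≈ -226, RHS = tan(5) + tan(6) ≈ -3.672), but it's lexicographically larger.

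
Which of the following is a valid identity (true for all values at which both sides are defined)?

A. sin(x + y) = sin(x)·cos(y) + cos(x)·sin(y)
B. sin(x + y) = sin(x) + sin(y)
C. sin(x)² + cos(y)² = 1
A: holds — e.g. at (5, 5), both sides equal sin(10) ≈ -0.544.
B: fails at (3, 3) — LHS = sin(6) ≈ -0.2794, RHS = 2·sin(3) ≈ 0.2822.
C: fails at (1, 5) — LHS = cos(5)² + sin(1)² ≈ 0.7885, RHS = 1.

Answer: A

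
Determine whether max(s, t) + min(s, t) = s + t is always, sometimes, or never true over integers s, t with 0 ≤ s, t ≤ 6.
The identity holds for every pair in the range. For instance at (s, t) = (1, 3): both sides equal 4.

Answer: Always true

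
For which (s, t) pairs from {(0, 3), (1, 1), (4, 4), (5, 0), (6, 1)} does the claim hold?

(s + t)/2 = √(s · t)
Testing each pair:
(0, 3): LHS = 3/2, RHS = 0 → fails
(1, 1): LHS = 1, RHS = 1 → holds
(4, 4): LHS = 4, RHS = 4 → holds
(5, 0): LHS = 5/2, RHS = 0 → fails
(6, 1): LHS = 7/2, RHS = √(6) ≈ 2.449 → fails

2 of 5 pairs satisfy the claim.

Answer: (1, 1), (4, 4)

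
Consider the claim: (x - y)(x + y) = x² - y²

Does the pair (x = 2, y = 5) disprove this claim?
Substituting x = 2, y = 5:
LHS = (2 - 5)(2 + 5) = -21
RHS = 2² - 5² = -21

The sides agree, so this pair does not disprove the claim.

Answer: No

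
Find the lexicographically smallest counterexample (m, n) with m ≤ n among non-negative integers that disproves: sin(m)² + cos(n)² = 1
Substituting (0, 1) into the claim:
LHS = sin(0)² + cos(1)² = cos(1)² ≈ 0.2919
RHS = 1

Since LHS ≠ RHS, this pair disproves the claim, and no lexicographically smaller pair (m ≤ n, non-negative integers) does.

For instance (1, 2) is also a counterexample (LHS = cos(2)² + sin(1)² ≈ 0.8813, RHS = 1), but it's lexicographically larger.

Answer: (m, n) = (0, 1)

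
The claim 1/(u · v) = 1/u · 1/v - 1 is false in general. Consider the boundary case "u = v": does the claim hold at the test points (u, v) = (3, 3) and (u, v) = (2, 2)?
At (3, 3): LHS = 1/9 ≠ RHS = -8/9
At (2, 2): LHS = 1/4 ≠ RHS = -3/4

Answer: No, fails at both test points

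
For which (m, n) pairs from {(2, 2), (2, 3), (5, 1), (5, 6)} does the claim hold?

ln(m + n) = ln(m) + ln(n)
(2, 2)

Testing each pair:
(2, 2): LHS = ln(4) ≈ 1.386, RHS = 2·ln(2) ≈ 1.386 → holds
(2, 3): LHS = ln(5) ≈ 1.609, RHS = ln(2) + ln(3) ≈ 1.792 → fails
(5, 1): LHS = ln(6) ≈ 1.792, RHS = ln(5) ≈ 1.609 → fails
(5, 6): LHS = ln(11) ≈ 2.398, RHS = ln(5) + ln(6) ≈ 3.401 → fails

1 of 4 pairs satisfies the claim.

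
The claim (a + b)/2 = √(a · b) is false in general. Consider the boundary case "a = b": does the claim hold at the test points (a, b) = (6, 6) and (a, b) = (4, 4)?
At (6, 6): LHS = 6, RHS = 6 → equal
At (4, 4): LHS = 4, RHS = 4 → equal

So the claim does hold at both of these boundary points, even though it is not an identity.

Answer: Yes, holds at both test points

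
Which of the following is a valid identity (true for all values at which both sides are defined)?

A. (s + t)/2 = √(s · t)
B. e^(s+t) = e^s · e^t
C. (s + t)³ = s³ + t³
B

A: fails at (4, 6) — LHS = 5, RHS = 2·√(6) ≈ 4.899.
B: holds — e.g. at (3, 5), both sides equal e^8 ≈ 2981.
C: fails at (6, 7) — LHS = 2197, RHS = 559.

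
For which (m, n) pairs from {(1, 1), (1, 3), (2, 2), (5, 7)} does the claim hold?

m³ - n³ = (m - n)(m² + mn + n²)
All pairs

Testing each pair:
(1, 1): LHS = 0, RHS = 0 → holds
(1, 3): LHS = -26, RHS = -26 → holds
(2, 2): LHS = 0, RHS = 0 → holds
(5, 7): LHS = -218, RHS = -218 → holds

Every pair satisfies the claim.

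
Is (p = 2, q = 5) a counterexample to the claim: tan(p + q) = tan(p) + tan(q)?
Yes

Substituting p = 2, q = 5:
LHS = tan(2 + 5) = tan(7) ≈ 0.8714
RHS = tan(2) + tan(5) ≈ -5.566

Since LHS ≠ RHS, this pair disproves the claim.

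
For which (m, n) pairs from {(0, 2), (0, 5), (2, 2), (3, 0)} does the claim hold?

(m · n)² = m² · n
Testing each pair:
(0, 2): LHS = 0, RHS = 0 → holds
(0, 5): LHS = 0, RHS = 0 → holds
(2, 2): LHS = 16, RHS = 8 → fails
(3, 0): LHS = 0, RHS = 0 → holds

3 of 4 pairs satisfy the claim.

Answer: (0, 2), (0, 5), (3, 0)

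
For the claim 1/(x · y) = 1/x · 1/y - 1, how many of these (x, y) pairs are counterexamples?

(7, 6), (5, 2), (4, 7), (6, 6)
4

Testing each pair:
(7, 6): LHS = 1/42, RHS = -41/42 → counterexample
(5, 2): LHS = 1/10, RHS = -9/10 → counterexample
(4, 7): LHS = 1/28, RHS = -27/28 → counterexample
(6, 6): LHS = 1/36, RHS = -35/36 → counterexample

That makes 4 counterexamples.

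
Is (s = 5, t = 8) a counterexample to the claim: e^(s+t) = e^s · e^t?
No

Substituting s = 5, t = 8:
LHS = e^(5+8) = e^13 ≈ 442413.4
RHS = e^5 · e^8 = e^13 ≈ 442413.4

The sides agree, so this pair does not disprove the claim.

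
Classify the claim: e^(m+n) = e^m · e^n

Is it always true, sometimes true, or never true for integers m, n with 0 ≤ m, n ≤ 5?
Always true

The identity holds for every pair in the range. For instance at (m, n) = (5, 2): both sides equal e^7 ≈ 1097.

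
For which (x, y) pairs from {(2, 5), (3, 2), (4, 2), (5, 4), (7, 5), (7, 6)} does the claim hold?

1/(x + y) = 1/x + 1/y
None

Testing each pair:
(2, 5): LHS = 1/7, RHS = 7/10 → fails
(3, 2): LHS = 1/5, RHS = 5/6 → fails
(4, 2): LHS = 1/6, RHS = 3/4 → fails
(5, 4): LHS = 1/9, RHS = 9/20 → fails
(7, 5): LHS = 1/12, RHS = 12/35 → fails
(7, 6): LHS = 1/13, RHS = 13/42 → fails

No pair satisfies the claim.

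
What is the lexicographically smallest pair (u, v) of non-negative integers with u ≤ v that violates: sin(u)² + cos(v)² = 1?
(u, v) = (0, 1)

Substituting (0, 1) into the claim:
LHS = sin(0)² + cos(1)² = cos(1)² ≈ 0.2919
RHS = 1

Since LHS ≠ RHS, this pair disproves the claim, and no lexicographically smaller pair (u ≤ v, non-negative integers) does.

For instance (0, 4) is also a counterexample (LHS = cos(4)² ≈ 0.4272, RHS = 1), but it's lexicographically larger.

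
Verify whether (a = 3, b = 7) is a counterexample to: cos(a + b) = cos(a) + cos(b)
Substituting a = 3, b = 7:
LHS = cos(3 + 7) = cos(10) ≈ -0.8391
RHS = cos(3) + cos(7) ≈ -0.2361

Since LHS ≠ RHS, this pair disproves the claim.

Answer: Yes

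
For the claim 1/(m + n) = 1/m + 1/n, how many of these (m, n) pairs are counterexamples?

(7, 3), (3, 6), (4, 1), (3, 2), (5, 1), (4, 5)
6

Testing each pair:
(7, 3): LHS = 1/10, RHS = 10/21 → counterexample
(3, 6): LHS = 1/9, RHS = 1/2 → counterexample
(4, 1): LHS = 1/5, RHS = 5/4 → counterexample
(3, 2): LHS = 1/5, RHS = 5/6 → counterexample
(5, 1): LHS = 1/6, RHS = 6/5 → counterexample
(4, 5): LHS = 1/9, RHS = 9/20 → counterexample

That makes 6 counterexamples.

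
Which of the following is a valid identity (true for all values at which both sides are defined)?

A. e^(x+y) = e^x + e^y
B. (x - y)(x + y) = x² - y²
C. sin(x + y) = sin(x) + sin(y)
A: fails at (1, 1) — LHS = e^2 ≈ 7.389, RHS = 2·e ≈ 5.437.
B: holds — e.g. at (1, 4), both sides equal -15.
C: fails at (3, 7) — LHS = sin(10) ≈ -0.544, RHS = sin(3) + sin(7) ≈ 0.7981.

Answer: B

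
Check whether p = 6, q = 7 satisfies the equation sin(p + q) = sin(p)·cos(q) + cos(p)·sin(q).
Substituting p = 6, q = 7:

LHS = sin(6 + 7) = sin(13) ≈ 0.4202
RHS = sin(6)·cos(7) + cos(6)·sin(7) = sin(6)·cos(7) + sin(7)·cos(6) ≈ 0.4202

LHS = RHS, so the equation holds at this point.

Answer: Holds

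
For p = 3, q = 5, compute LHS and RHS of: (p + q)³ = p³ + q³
LHS = (3 + 5)³ = 512
RHS = 3³ + 5³ = 152

LHS ≠ RHS, so the equation does not hold here.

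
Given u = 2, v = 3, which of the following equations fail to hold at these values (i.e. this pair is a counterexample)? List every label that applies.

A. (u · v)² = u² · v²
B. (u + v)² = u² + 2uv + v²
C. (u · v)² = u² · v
Evaluating each claim at the given values:
A. LHS = 36, RHS = 36 → holds here (LHS = RHS)
B. LHS = 25, RHS = 25 → holds here (LHS = RHS)
C. LHS = 36, RHS = 12 → fails here (LHS ≠ RHS)

Answer: C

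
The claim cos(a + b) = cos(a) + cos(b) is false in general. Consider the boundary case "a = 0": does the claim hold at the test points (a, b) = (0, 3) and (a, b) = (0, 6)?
No, fails at both test points

At (0, 3): LHS = cos(3) ≈ -0.99 ≠ RHS = cos(3) + 1 ≈ 0.01001
At (0, 6): LHS = cos(6) ≈ 0.9602 ≠ RHS = cos(6) + 1 ≈ 1.96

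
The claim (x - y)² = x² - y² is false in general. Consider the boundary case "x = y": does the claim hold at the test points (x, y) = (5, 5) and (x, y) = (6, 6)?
Yes, holds at both test points

At (5, 5): LHS = 0, RHS = 0 → equal
At (6, 6): LHS = 0, RHS = 0 → equal

So the claim does hold at both of these boundary points, even though it is not an identity.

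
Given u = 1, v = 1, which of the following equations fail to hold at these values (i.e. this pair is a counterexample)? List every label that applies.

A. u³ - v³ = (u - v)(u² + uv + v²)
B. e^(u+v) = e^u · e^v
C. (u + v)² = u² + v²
C

Evaluating each claim at the given values:
A. LHS = 0, RHS = 0 → holds here (LHS = RHS)
B. LHS = e^2 ≈ 7.389, RHS = e^2 ≈ 7.389 → holds here (LHS = RHS)
C. LHS = 4, RHS = 2 → fails here (LHS ≠ RHS)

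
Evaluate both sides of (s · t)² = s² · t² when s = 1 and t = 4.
LHS = (1 · 4)² = 16
RHS = 1² · 4² = 16

LHS = RHS: the two sides agree.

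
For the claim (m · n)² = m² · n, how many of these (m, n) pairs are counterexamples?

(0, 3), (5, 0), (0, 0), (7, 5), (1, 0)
Testing each pair:
(0, 3): LHS = 0, RHS = 0 → satisfies claim
(5, 0): LHS = 0, RHS = 0 → satisfies claim
(0, 0): LHS = 0, RHS = 0 → satisfies claim
(7, 5): LHS = 1225, RHS = 245 → counterexample
(1, 0): LHS = 0, RHS = 0 → satisfies claim

That makes 1 counterexample.

Answer: 1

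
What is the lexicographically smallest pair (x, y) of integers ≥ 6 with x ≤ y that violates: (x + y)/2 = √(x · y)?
(x, y) = (6, 7)

At (6, 6): both sides equal 6, so it holds there.

Substituting (6, 7) into the claim:
LHS = (6 + 7)/2 = 13/2
RHS = √(6 · 7) = √(42) ≈ 6.481

Since LHS ≠ RHS, this pair disproves the claim, and no lexicographically smaller pair (x ≤ y, integers ≥ 6) does.

For instance (7, 8) is also a counterexample (LHS = 15/2, RHS = 2·√(14) ≈ 7.483), but it's lexicographically larger.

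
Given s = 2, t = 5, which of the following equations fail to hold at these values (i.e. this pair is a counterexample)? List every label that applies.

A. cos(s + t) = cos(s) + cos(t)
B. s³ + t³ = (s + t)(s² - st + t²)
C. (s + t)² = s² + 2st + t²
A

Evaluating each claim at the given values:
A. LHS = cos(7) ≈ 0.7539, RHS = cos(2) + cos(5) ≈ -0.1325 → fails here (LHS ≠ RHS)
B. LHS = 133, RHS = 133 → holds here (LHS = RHS)
C. LHS = 49, RHS = 49 → holds here (LHS = RHS)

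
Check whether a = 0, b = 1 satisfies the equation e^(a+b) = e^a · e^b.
Holds

Substituting a = 0, b = 1:

LHS = e^(0+1) = e ≈ 2.718
RHS = e^0 · e^1 = e ≈ 2.718

LHS = RHS, so the equation holds at this point.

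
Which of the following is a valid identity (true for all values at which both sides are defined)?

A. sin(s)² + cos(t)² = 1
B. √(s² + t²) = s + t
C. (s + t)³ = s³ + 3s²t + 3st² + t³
C

A: fails at (1, 4) — LHS = cos(4)² + sin(1)² ≈ 1.135, RHS = 1.
B: fails at (1, 5) — LHS = √(26) ≈ 5.099, RHS = 6.
C: holds — e.g. at (2, 3), both sides equal 125.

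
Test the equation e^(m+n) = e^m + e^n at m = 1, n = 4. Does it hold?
Substituting m = 1, n = 4:

LHS = e^(1+4) = e^5 ≈ 148.4
RHS = e^1 + e^4 = e + e^4 ≈ 57.32

LHS ≠ RHS, so the equation does not hold at this point.

Answer: Fails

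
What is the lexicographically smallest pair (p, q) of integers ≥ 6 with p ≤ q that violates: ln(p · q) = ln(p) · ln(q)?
(p, q) = (6, 6)

Substituting (6, 6) into the claim:
LHS = ln(6 · 6) = ln(36) ≈ 3.584
RHS = ln(6) · ln(6) = ln(6)² ≈ 3.21

Since LHS ≠ RHS, this pair disproves the claim, and no lexicographically smaller pair (p ≤ q, integers ≥ 6) does.

For instance (12, 13) is also a counterexample (LHS = ln(156) ≈ 5.05, RHS = ln(12)·ln(13) ≈ 6.374), but it's lexicographically larger.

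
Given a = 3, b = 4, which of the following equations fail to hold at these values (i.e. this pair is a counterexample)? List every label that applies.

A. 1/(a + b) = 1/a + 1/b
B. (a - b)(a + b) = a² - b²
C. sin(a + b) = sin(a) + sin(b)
A, C

Evaluating each claim at the given values:
A. LHS = 1/7, RHS = 7/12 → fails here (LHS ≠ RHS)
B. LHS = -7, RHS = -7 → holds here (LHS = RHS)
C. LHS = sin(7) ≈ 0.657, RHS = sin(4) + sin(3) ≈ -0.6157 → fails here (LHS ≠ RHS)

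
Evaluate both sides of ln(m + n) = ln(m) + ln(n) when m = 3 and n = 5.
LHS = ln(3 + 5) = ln(8) ≈ 2.079
RHS = ln(3) + ln(5) ≈ 2.708

LHS ≠ RHS (they differ by about 0.6286), so the equation does not hold here.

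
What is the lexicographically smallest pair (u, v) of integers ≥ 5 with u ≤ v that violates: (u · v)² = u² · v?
Substituting (5, 5) into the claim:
LHS = (5 · 5)² = 625
RHS = 5² · 5 = 125

Since LHS ≠ RHS, this pair disproves the claim, and no lexicographically smaller pair (u ≤ v, integers ≥ 5) does.

For instance (5, 6) is also a counterexample (LHS = 900, RHS = 150), but it's lexicographically larger.

Answer: (u, v) = (5, 5)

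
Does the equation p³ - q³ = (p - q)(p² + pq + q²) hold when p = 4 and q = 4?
Holds

Substituting p = 4, q = 4:

LHS = 4³ - 4³ = 0
RHS = (4 - 4)(4² + 4·4 + 4²) = 0

LHS = RHS, so the equation holds at this point.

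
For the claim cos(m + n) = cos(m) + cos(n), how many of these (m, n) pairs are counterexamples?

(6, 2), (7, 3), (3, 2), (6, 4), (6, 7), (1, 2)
Testing each pair:
(6, 2): LHS = cos(8) ≈ -0.1455, RHS = cos(2) + cos(6) ≈ 0.544 → counterexample
(7, 3): LHS = cos(10) ≈ -0.8391, RHS = cos(3) + cos(7) ≈ -0.2361 → counterexample
(3, 2): LHS = cos(5) ≈ 0.2837, RHS = cos(3) + cos(2) ≈ -1.406 → counterexample
(6, 4): LHS = cos(10) ≈ -0.8391, RHS = cos(4) + cos(6) ≈ 0.3065 → counterexample
(6, 7): LHS = cos(13) ≈ 0.9074, RHS = cos(7) + cos(6) ≈ 1.714 → counterexample
(1, 2): LHS = cos(3) ≈ -0.99, RHS = cos(2) + cos(1) ≈ 0.1242 → counterexample

That makes 6 counterexamples.

Answer: 6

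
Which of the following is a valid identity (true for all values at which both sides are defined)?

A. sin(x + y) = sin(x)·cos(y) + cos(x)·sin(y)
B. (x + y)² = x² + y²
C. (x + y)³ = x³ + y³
A

A: holds — e.g. at (3, 7), both sides equal sin(10) ≈ -0.544.
B: fails at (1, 5) — LHS = 36, RHS = 26.
C: fails at (3, 7) — LHS = 1000, RHS = 370.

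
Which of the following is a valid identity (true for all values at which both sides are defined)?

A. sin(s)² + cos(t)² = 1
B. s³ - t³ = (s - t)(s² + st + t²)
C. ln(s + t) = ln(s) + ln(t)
B

A: fails at (0, 1) — LHS = cos(1)² ≈ 0.2919, RHS = 1.
B: holds — e.g. at (6, 7), both sides equal -127.
C: fails at (4, 6) — LHS = ln(10) ≈ 2.303, RHS = ln(4) + ln(6) ≈ 3.178.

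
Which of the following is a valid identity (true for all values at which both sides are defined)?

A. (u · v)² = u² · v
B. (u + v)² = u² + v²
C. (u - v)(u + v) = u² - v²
A: fails at (2, 4) — LHS = 64, RHS = 16.
B: fails at (1, 5) — LHS = 36, RHS = 26.
C: holds — e.g. at (1, 5), both sides equal -24.

Answer: C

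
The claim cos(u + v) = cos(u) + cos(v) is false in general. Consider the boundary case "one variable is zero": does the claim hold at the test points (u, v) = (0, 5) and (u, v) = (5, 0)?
No, fails at both test points

At (0, 5): LHS = cos(5) ≈ 0.2837 ≠ RHS = cos(5) + 1 ≈ 1.284
At (5, 0): LHS = cos(5) ≈ 0.2837 ≠ RHS = cos(5) + 1 ≈ 1.284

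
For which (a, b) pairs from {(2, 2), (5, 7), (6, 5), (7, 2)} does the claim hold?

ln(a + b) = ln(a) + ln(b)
Testing each pair:
(2, 2): LHS = ln(4) ≈ 1.386, RHS = 2·ln(2) ≈ 1.386 → holds
(5, 7): LHS = ln(12) ≈ 2.485, RHS = ln(5) + ln(7) ≈ 3.555 → fails
(6, 5): LHS = ln(11) ≈ 2.398, RHS = ln(5) + ln(6) ≈ 3.401 → fails
(7, 2): LHS = ln(9) ≈ 2.197, RHS = ln(2) + ln(7) ≈ 2.639 → fails

1 of 4 pairs satisfies the claim.

Answer: (2, 2)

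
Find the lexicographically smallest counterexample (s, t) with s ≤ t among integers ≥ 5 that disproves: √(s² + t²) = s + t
(s, t) = (5, 5)

Substituting (5, 5) into the claim:
LHS = √(5² + 5²) = 5·√(2) ≈ 7.071
RHS = 5 + 5 = 10

Since LHS ≠ RHS, this pair disproves the claim, and no lexicographically smaller pair (s ≤ t, integers ≥ 5) does.

For instance (6, 12) is also a counterexample (LHS = 6·√(5) ≈ 13.42, RHS = 18), but it's lexicographically larger.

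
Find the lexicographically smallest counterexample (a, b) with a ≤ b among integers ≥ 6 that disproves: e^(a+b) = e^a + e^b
(a, b) = (6, 6)

Substituting (6, 6) into the claim:
LHS = e^(6+6) = e^12 ≈ 162754.8
RHS = e^6 + e^6 = 2·e^6 ≈ 806.9

Since LHS ≠ RHS, this pair disproves the claim, and no lexicographically smaller pair (a ≤ b, integers ≥ 6) does.

For instance (9, 12) is also a counterexample (LHS = e^21 ≈ 1318815734.5, RHS = e^9 + e^12 ≈ 170857.9), but it's lexicographically larger.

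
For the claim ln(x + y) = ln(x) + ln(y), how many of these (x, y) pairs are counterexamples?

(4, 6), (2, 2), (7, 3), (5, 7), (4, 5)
Testing each pair:
(4, 6): LHS = ln(10) ≈ 2.303, RHS = ln(4) + ln(6) ≈ 3.178 → counterexample
(2, 2): LHS = ln(4) ≈ 1.386, RHS = 2·ln(2) ≈ 1.386 → satisfies claim
(7, 3): LHS = ln(10) ≈ 2.303, RHS = ln(3) + ln(7) ≈ 3.045 → counterexample
(5, 7): LHS = ln(12) ≈ 2.485, RHS = ln(5) + ln(7) ≈ 3.555 → counterexample
(4, 5): LHS = ln(9) ≈ 2.197, RHS = ln(4) + ln(5) ≈ 2.996 → counterexample

That makes 4 counterexamples.

Answer: 4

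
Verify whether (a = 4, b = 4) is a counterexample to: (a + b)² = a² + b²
Yes

Substituting a = 4, b = 4:
LHS = (4 + 4)² = 64
RHS = 4² + 4² = 32

Since LHS ≠ RHS, this pair disproves the claim.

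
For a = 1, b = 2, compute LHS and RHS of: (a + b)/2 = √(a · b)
LHS = (1 + 2)/2 = 3/2
RHS = √(1 · 2) = √(2) ≈ 1.414

LHS ≠ RHS (they differ by about 0.08579), so the equation does not hold here.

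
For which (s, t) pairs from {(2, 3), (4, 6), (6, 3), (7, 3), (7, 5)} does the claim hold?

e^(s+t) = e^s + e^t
Testing each pair:
(2, 3): LHS = e^5 ≈ 148.4, RHS = e^2 + e^3 ≈ 27.47 → fails
(4, 6): LHS = e^10 ≈ 22026.5, RHS = e^4 + e^6 ≈ 458 → fails
(6, 3): LHS = e^9 ≈ 8103, RHS = e^3 + e^6 ≈ 423.5 → fails
(7, 3): LHS = e^10 ≈ 22026.5, RHS = e^3 + e^7 ≈ 1117 → fails
(7, 5): LHS = e^12 ≈ 162754.8, RHS = e^5 + e^7 ≈ 1245 → fails

No pair satisfies the claim.

Answer: None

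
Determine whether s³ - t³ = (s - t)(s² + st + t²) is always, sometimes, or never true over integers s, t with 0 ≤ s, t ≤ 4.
The identity holds for every pair in the range. For instance at (s, t) = (4, 3): both sides equal 37.

Answer: Always true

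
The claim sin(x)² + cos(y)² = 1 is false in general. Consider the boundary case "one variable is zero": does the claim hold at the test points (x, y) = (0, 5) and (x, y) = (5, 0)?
No, fails at both test points

At (0, 5): LHS = cos(5)² ≈ 0.08046 ≠ RHS = 1
At (5, 0): LHS = sin(5)² + 1 ≈ 1.92 ≠ RHS = 1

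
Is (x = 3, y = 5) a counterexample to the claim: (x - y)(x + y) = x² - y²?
Substituting x = 3, y = 5:
LHS = (3 - 5)(3 + 5) = -16
RHS = 3² - 5² = -16

The sides agree, so this pair does not disprove the claim.

Answer: No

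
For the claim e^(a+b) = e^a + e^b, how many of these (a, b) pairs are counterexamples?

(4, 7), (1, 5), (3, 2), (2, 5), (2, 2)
5

Testing each pair:
(4, 7): LHS = e^11 ≈ 59874.1, RHS = e^4 + e^7 ≈ 1151 → counterexample
(1, 5): LHS = e^6 ≈ 403.4, RHS = e + e^5 ≈ 151.1 → counterexample
(3, 2): LHS = e^5 ≈ 148.4, RHS = e^2 + e^3 ≈ 27.47 → counterexample
(2, 5): LHS = e^7 ≈ 1097, RHS = e^2 + e^5 ≈ 155.8 → counterexample
(2, 2): LHS = e^4 ≈ 54.6, RHS = 2·e^2 ≈ 14.78 → counterexample

That makes 5 counterexamples.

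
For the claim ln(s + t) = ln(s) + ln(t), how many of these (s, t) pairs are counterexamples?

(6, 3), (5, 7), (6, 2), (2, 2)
Testing each pair:
(6, 3): LHS = ln(9) ≈ 2.197, RHS = ln(3) + ln(6) ≈ 2.89 → counterexample
(5, 7): LHS = ln(12) ≈ 2.485, RHS = ln(5) + ln(7) ≈ 3.555 → counterexample
(6, 2): LHS = ln(8) ≈ 2.079, RHS = ln(2) + ln(6) ≈ 2.485 → counterexample
(2, 2): LHS = ln(4) ≈ 1.386, RHS = 2·ln(2) ≈ 1.386 → satisfies claim

That makes 3 counterexamples.

Answer: 3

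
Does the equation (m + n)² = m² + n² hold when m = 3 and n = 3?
Substituting m = 3, n = 3:

LHS = (3 + 3)² = 36
RHS = 3² + 3² = 18

LHS ≠ RHS, so the equation does not hold at this point.

Answer: Fails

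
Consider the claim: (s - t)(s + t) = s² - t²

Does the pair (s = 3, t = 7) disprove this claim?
Substituting s = 3, t = 7:
LHS = (3 - 7)(3 + 7) = -40
RHS = 3² - 7² = -40

The sides agree, so this pair does not disprove the claim.

Answer: No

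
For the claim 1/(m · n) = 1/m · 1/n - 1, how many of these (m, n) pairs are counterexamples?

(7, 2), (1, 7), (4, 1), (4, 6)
Testing each pair:
(7, 2): LHS = 1/14, RHS = -13/14 → counterexample
(1, 7): LHS = 1/7, RHS = -6/7 → counterexample
(4, 1): LHS = 1/4, RHS = -3/4 → counterexample
(4, 6): LHS = 1/24, RHS = -23/24 → counterexample

That makes 4 counterexamples.

Answer: 4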